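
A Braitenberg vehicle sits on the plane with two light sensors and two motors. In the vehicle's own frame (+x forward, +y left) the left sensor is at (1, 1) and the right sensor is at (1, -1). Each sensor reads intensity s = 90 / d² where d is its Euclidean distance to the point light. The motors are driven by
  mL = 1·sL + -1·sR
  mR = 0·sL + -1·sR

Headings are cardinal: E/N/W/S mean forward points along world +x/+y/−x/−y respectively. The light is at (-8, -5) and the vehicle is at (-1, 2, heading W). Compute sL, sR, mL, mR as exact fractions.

left sensor world pos  = (-2, 1); dL² = 72
right sensor world pos = (-2, 3); dR² = 100
sL = 90/72 = 5/4
sR = 90/100 = 9/10
mL = 1·sL + -1·sR = 7/20
mR = 0·sL + -1·sR = -9/10

5/4 9/10 7/20 -9/10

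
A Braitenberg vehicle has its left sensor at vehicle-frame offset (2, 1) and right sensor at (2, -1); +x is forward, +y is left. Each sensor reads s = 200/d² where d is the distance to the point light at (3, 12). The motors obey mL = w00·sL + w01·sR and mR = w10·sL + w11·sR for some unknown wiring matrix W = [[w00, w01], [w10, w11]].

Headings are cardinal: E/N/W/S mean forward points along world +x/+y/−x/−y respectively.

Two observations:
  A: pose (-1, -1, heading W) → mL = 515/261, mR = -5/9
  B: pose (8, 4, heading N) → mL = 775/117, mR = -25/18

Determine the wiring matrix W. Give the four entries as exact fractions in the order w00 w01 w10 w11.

obs A: pose=(-1,-1,W) → sL=25/29, sR=10/9, mL=515/261, mR=-5/9
obs B: pose=(8,4,N) → sL=50/13, sR=25/9, mL=775/117, mR=-25/18
sensor matrix S = [[25/29, 10/9], [50/13, 25/9]]; det S = -2125/1131
solve [mL_A; mL_B] = S·[w00; w01] and [mR_A; mR_B] = S·[w10; w11]:
  w00 = 1, w01 = 1, w10 = 0, w11 = -1/2

1 1 0 -1/2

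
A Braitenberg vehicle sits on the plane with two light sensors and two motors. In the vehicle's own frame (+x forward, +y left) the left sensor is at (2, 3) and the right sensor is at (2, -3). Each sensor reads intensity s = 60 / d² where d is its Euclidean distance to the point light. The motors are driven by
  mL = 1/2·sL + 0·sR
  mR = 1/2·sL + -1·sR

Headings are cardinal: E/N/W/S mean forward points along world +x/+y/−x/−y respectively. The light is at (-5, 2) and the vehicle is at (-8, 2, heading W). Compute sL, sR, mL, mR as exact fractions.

left sensor world pos  = (-10, -1); dL² = 34
right sensor world pos = (-10, 5); dR² = 34
sL = 60/34 = 30/17
sR = 60/34 = 30/17
mL = 1/2·sL + 0·sR = 15/17
mR = 1/2·sL + -1·sR = -15/17

30/17 30/17 15/17 -15/17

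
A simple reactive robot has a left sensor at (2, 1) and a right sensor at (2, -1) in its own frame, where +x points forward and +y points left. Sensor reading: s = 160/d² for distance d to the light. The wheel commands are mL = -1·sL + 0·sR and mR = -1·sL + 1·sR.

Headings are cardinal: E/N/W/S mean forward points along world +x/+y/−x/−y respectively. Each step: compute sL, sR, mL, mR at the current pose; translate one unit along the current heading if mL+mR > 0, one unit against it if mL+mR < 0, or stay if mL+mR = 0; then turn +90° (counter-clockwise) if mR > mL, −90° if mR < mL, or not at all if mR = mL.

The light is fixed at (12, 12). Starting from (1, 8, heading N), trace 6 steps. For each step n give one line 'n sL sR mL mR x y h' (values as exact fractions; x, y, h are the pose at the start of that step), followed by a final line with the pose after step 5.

0 40/37 20/13 -40/37 220/481 1 8 N
1 32/41 32/37 -32/41 128/1517 1 7 W
2 16/13 16/17 -16/13 -64/221 2 7 S
3 160/73 160/89 -160/73 -2560/6497 2 8 E
4 40/37 20/13 -40/37 220/481 1 8 N
5 32/41 32/37 -32/41 128/1517 1 7 W
final 2 7 S

n=0: pose=(1,8,N); sL=40/37, sR=20/13; mL=-40/37, mR=220/481; mL+mR=-300/481 → advance -1; mR−mL=20/13 → turn +1·90°
n=1: pose=(1,7,W); sL=32/41, sR=32/37; mL=-32/41, mR=128/1517; mL+mR=-1056/1517 → advance -1; mR−mL=32/37 → turn +1·90°
n=2: pose=(2,7,S); sL=16/13, sR=16/17; mL=-16/13, mR=-64/221; mL+mR=-336/221 → advance -1; mR−mL=16/17 → turn +1·90°
n=3: pose=(2,8,E); sL=160/73, sR=160/89; mL=-160/73, mR=-2560/6497; mL+mR=-16800/6497 → advance -1; mR−mL=160/89 → turn +1·90°
n=4: pose=(1,8,N); sL=40/37, sR=20/13; mL=-40/37, mR=220/481; mL+mR=-300/481 → advance -1; mR−mL=20/13 → turn +1·90°
n=5: pose=(1,7,W); sL=32/41, sR=32/37; mL=-32/41, mR=128/1517; mL+mR=-1056/1517 → advance -1; mR−mL=32/37 → turn +1·90°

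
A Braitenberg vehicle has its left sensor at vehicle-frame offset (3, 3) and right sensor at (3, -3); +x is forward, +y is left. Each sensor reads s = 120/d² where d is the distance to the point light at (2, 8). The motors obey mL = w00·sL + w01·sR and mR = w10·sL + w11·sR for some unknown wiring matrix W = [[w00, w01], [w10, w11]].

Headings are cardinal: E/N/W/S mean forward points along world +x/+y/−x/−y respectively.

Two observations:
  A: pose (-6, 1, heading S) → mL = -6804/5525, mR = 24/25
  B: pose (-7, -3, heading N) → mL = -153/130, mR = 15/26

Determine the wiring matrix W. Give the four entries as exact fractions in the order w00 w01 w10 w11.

-1 -1/2 1 0

obs A: pose=(-6,1,S) → sL=24/25, sR=120/221, mL=-6804/5525, mR=24/25
obs B: pose=(-7,-3,N) → sL=15/26, sR=6/5, mL=-153/130, mR=15/26
sensor matrix S = [[24/25, 120/221], [15/26, 6/5]]; det S = 301212/359125
solve [mL_A; mL_B] = S·[w00; w01] and [mR_A; mR_B] = S·[w10; w11]:
  w00 = -1, w01 = -1/2, w10 = 1, w11 = 0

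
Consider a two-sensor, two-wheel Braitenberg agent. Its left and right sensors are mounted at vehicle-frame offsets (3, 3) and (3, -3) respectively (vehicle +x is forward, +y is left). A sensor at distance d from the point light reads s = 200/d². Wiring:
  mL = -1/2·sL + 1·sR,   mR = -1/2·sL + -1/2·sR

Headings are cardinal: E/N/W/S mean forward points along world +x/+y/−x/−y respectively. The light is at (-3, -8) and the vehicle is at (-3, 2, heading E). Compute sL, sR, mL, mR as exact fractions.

100/89 100/29 7450/2581 -5900/2581

left sensor world pos  = (0, 5); dL² = 178
right sensor world pos = (0, -1); dR² = 58
sL = 200/178 = 100/89
sR = 200/58 = 100/29
mL = -1/2·sL + 1·sR = 7450/2581
mR = -1/2·sL + -1/2·sR = -5900/2581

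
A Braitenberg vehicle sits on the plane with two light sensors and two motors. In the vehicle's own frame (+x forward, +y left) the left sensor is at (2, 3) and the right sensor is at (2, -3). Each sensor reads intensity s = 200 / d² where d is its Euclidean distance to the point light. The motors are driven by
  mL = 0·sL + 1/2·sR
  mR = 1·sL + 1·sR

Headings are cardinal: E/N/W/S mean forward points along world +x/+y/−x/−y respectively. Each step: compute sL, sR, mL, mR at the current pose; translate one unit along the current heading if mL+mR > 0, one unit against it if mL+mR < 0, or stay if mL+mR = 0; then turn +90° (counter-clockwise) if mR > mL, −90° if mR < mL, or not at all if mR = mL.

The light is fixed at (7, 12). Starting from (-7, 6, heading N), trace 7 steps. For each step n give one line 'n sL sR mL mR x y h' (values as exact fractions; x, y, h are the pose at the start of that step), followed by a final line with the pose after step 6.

n=0: pose=(-7,6,N); sL=40/61, sR=200/137; mL=100/137, mR=17680/8357; mL+mR=23780/8357 → advance +1; mR−mL=11580/8357 → turn +1·90°
n=1: pose=(-7,7,W); sL=5/8, sR=10/13; mL=5/13, mR=145/104; mL+mR=185/104 → advance +1; mR−mL=105/104 → turn +1·90°
n=2: pose=(-8,7,S); sL=200/193, sR=200/373; mL=100/373, mR=113200/71989; mL+mR=132500/71989 → advance +1; mR−mL=93900/71989 → turn +1·90°
n=3: pose=(-8,6,E); sL=100/89, sR=4/5; mL=2/5, mR=856/445; mL+mR=1034/445 → advance +1; mR−mL=678/445 → turn +1·90°
n=4: pose=(-7,6,N); sL=40/61, sR=200/137; mL=100/137, mR=17680/8357; mL+mR=23780/8357 → advance +1; mR−mL=11580/8357 → turn +1·90°
n=5: pose=(-7,7,W); sL=5/8, sR=10/13; mL=5/13, mR=145/104; mL+mR=185/104 → advance +1; mR−mL=105/104 → turn +1·90°
n=6: pose=(-8,7,S); sL=200/193, sR=200/373; mL=100/373, mR=113200/71989; mL+mR=132500/71989 → advance +1; mR−mL=93900/71989 → turn +1·90°

0 40/61 200/137 100/137 17680/8357 -7 6 N
1 5/8 10/13 5/13 145/104 -7 7 W
2 200/193 200/373 100/373 113200/71989 -8 7 S
3 100/89 4/5 2/5 856/445 -8 6 E
4 40/61 200/137 100/137 17680/8357 -7 6 N
5 5/8 10/13 5/13 145/104 -7 7 W
6 200/193 200/373 100/373 113200/71989 -8 7 S
final -8 6 E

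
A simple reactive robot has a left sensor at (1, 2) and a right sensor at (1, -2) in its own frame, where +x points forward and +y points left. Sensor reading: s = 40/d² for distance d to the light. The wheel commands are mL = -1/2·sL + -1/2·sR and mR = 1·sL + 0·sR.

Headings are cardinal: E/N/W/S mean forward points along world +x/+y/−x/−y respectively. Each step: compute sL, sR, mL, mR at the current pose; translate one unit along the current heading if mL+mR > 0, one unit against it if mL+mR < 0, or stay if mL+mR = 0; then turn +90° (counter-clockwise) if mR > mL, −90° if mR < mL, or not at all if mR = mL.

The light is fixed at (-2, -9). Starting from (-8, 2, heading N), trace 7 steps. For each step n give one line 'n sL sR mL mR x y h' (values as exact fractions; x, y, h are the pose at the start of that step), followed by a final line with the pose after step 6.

n=0: pose=(-8,2,N); sL=5/26, sR=1/4; mL=-23/104, mR=5/26; mL+mR=-3/104 → advance -1; mR−mL=43/104 → turn +1·90°
n=1: pose=(-8,1,W); sL=40/113, sR=40/193; mL=-6120/21809, mR=40/113; mL+mR=1600/21809 → advance +1; mR−mL=13840/21809 → turn +1·90°
n=2: pose=(-9,1,S); sL=20/53, sR=20/81; mL=-1340/4293, mR=20/53; mL+mR=280/4293 → advance +1; mR−mL=2960/4293 → turn +1·90°
n=3: pose=(-9,0,E); sL=40/157, sR=8/17; mL=-968/2669, mR=40/157; mL+mR=-288/2669 → advance -1; mR−mL=1648/2669 → turn +1·90°
n=4: pose=(-10,0,N); sL=1/5, sR=5/17; mL=-21/85, mR=1/5; mL+mR=-4/85 → advance -1; mR−mL=38/85 → turn +1·90°
n=5: pose=(-10,-1,W); sL=40/117, sR=40/181; mL=-5960/21177, mR=40/117; mL+mR=1280/21177 → advance +1; mR−mL=4400/7059 → turn +1·90°
n=6: pose=(-11,-1,S); sL=20/49, sR=4/17; mL=-268/833, mR=20/49; mL+mR=72/833 → advance +1; mR−mL=608/833 → turn +1·90°

0 5/26 1/4 -23/104 5/26 -8 2 N
1 40/113 40/193 -6120/21809 40/113 -8 1 W
2 20/53 20/81 -1340/4293 20/53 -9 1 S
3 40/157 8/17 -968/2669 40/157 -9 0 E
4 1/5 5/17 -21/85 1/5 -10 0 N
5 40/117 40/181 -5960/21177 40/117 -10 -1 W
6 20/49 4/17 -268/833 20/49 -11 -1 S
final -11 -2 E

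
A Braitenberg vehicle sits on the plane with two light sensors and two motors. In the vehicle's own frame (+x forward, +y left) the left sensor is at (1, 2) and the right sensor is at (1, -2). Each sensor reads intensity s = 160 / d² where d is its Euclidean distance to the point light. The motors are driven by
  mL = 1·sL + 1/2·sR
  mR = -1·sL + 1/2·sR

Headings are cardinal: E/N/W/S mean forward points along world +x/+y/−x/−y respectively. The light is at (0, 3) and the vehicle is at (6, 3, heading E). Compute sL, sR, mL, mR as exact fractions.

160/53 160/53 240/53 -80/53

left sensor world pos  = (7, 5); dL² = 53
right sensor world pos = (7, 1); dR² = 53
sL = 160/53 = 160/53
sR = 160/53 = 160/53
mL = 1·sL + 1/2·sR = 240/53
mR = -1·sL + 1/2·sR = -80/53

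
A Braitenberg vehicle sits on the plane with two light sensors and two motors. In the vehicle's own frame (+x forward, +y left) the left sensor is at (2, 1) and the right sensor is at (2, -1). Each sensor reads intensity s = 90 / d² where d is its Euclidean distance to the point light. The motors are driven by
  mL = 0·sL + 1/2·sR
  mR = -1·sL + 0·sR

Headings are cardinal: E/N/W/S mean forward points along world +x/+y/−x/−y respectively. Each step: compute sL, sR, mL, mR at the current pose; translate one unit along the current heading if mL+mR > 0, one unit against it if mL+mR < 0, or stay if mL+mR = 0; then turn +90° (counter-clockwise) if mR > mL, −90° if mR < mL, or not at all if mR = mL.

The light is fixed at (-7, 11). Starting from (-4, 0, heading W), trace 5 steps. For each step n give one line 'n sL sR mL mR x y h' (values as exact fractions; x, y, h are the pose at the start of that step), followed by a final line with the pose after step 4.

0 18/29 90/101 45/101 -18/29 -4 0 W
1 1 45/53 45/106 -1 -3 0 N
2 90/157 18/41 9/41 -90/157 -3 -1 E
3 45/106 9/20 9/40 -45/106 -4 -1 S
4 18/29 90/101 45/101 -18/29 -4 0 W
final -3 0 N

n=0: pose=(-4,0,W); sL=18/29, sR=90/101; mL=45/101, mR=-18/29; mL+mR=-513/2929 → advance -1; mR−mL=-3123/2929 → turn -1·90°
n=1: pose=(-3,0,N); sL=1, sR=45/53; mL=45/106, mR=-1; mL+mR=-61/106 → advance -1; mR−mL=-151/106 → turn -1·90°
n=2: pose=(-3,-1,E); sL=90/157, sR=18/41; mL=9/41, mR=-90/157; mL+mR=-2277/6437 → advance -1; mR−mL=-5103/6437 → turn -1·90°
n=3: pose=(-4,-1,S); sL=45/106, sR=9/20; mL=9/40, mR=-45/106; mL+mR=-423/2120 → advance -1; mR−mL=-1377/2120 → turn -1·90°
n=4: pose=(-4,0,W); sL=18/29, sR=90/101; mL=45/101, mR=-18/29; mL+mR=-513/2929 → advance -1; mR−mL=-3123/2929 → turn -1·90°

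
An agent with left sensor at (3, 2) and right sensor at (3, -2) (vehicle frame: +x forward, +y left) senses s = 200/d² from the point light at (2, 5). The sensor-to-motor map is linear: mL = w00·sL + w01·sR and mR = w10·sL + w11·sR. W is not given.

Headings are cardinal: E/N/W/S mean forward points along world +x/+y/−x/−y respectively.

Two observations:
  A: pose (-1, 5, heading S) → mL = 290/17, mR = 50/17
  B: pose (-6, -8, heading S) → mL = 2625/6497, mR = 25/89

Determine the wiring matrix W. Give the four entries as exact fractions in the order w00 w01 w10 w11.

1 -1/2 0 1/2

obs A: pose=(-1,5,S) → sL=20, sR=100/17, mL=290/17, mR=50/17
obs B: pose=(-6,-8,S) → sL=50/73, sR=50/89, mL=2625/6497, mR=25/89
sensor matrix S = [[20, 100/17], [50/73, 50/89]]; det S = 796000/110449
solve [mL_A; mL_B] = S·[w00; w01] and [mR_A; mR_B] = S·[w10; w11]:
  w00 = 1, w01 = -1/2, w10 = 0, w11 = 1/2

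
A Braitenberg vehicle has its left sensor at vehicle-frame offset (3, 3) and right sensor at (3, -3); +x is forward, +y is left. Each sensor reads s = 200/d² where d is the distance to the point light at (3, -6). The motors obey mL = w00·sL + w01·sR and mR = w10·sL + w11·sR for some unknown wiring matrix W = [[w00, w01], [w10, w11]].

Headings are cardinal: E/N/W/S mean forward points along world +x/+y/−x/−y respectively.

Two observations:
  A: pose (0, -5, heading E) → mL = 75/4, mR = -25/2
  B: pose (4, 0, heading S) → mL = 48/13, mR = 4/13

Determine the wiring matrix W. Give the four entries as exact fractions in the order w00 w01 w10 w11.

obs A: pose=(0,-5,E) → sL=25/2, sR=50, mL=75/4, mR=-25/2
obs B: pose=(4,0,S) → sL=8, sR=200/13, mL=48/13, mR=4/13
sensor matrix S = [[25/2, 50], [8, 200/13]]; det S = -2700/13
solve [mL_A; mL_B] = S·[w00; w01] and [mR_A; mR_B] = S·[w10; w11]:
  w00 = -1/2, w01 = 1/2, w10 = 1, w11 = -1/2

-1/2 1/2 1 -1/2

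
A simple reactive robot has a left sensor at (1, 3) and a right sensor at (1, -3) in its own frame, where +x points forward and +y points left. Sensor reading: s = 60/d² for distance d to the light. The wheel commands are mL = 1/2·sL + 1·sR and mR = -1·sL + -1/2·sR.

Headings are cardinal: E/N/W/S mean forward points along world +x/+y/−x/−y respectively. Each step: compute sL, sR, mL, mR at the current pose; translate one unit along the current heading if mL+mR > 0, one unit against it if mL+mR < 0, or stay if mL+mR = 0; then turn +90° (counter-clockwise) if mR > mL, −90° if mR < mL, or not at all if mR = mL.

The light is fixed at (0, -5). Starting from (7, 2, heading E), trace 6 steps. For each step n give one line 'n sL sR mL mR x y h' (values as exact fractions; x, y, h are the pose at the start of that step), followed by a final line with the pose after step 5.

0 15/41 3/4 153/164 -243/328 7 2 E
1 60/157 60/61 11250/9577 -8370/9577 8 2 S
2 30/29 6/13 369/377 -477/377 8 1 W
3 12/17 60/193 2178/3281 -2826/3281 9 1 N
4 15/41 15/26 405/533 -1395/2132 9 0 E
5 12/37 12/13 522/481 -378/481 10 0 S
final 10 -1 W

n=0: pose=(7,2,E); sL=15/41, sR=3/4; mL=153/164, mR=-243/328; mL+mR=63/328 → advance +1; mR−mL=-549/328 → turn -1·90°
n=1: pose=(8,2,S); sL=60/157, sR=60/61; mL=11250/9577, mR=-8370/9577; mL+mR=2880/9577 → advance +1; mR−mL=-19620/9577 → turn -1·90°
n=2: pose=(8,1,W); sL=30/29, sR=6/13; mL=369/377, mR=-477/377; mL+mR=-108/377 → advance -1; mR−mL=-846/377 → turn -1·90°
n=3: pose=(9,1,N); sL=12/17, sR=60/193; mL=2178/3281, mR=-2826/3281; mL+mR=-648/3281 → advance -1; mR−mL=-5004/3281 → turn -1·90°
n=4: pose=(9,0,E); sL=15/41, sR=15/26; mL=405/533, mR=-1395/2132; mL+mR=225/2132 → advance +1; mR−mL=-3015/2132 → turn -1·90°
n=5: pose=(10,0,S); sL=12/37, sR=12/13; mL=522/481, mR=-378/481; mL+mR=144/481 → advance +1; mR−mL=-900/481 → turn -1·90°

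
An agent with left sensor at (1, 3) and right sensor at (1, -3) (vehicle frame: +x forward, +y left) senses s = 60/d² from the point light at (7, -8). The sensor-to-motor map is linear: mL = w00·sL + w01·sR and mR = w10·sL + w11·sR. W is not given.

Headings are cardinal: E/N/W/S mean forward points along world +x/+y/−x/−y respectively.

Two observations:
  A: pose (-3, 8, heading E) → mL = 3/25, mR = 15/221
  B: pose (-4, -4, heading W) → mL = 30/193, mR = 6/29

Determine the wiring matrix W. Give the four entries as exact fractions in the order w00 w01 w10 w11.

obs A: pose=(-3,8,E) → sL=30/221, sR=6/25, mL=3/25, mR=15/221
obs B: pose=(-4,-4,W) → sL=12/29, sR=60/193, mL=30/193, mR=6/29
sensor matrix S = [[30/221, 6/25], [12/29, 60/193]]; det S = -1766016/30923425
solve [mL_A; mL_B] = S·[w00; w01] and [mR_A; mR_B] = S·[w10; w11]:
  w00 = 0, w01 = 1/2, w10 = 1/2, w11 = 0

0 1/2 1/2 0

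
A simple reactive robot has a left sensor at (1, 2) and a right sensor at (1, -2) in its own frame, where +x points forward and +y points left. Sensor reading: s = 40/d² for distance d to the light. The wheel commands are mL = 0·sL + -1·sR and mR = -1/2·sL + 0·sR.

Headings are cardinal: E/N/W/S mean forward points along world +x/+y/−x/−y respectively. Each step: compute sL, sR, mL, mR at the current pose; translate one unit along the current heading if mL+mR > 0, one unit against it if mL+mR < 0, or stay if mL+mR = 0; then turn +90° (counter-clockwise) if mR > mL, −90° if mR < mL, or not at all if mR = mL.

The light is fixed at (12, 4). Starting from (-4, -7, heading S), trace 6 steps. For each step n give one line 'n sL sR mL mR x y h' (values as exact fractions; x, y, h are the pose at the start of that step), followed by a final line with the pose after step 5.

0 2/17 10/117 -10/117 -1/17 -4 -7 S
1 40/289 40/369 -40/369 -20/289 -4 -6 E
2 20/221 20/153 -20/153 -10/221 -5 -6 N
3 40/493 8/81 -8/81 -20/493 -5 -7 W
4 2/17 10/117 -10/117 -1/17 -4 -7 S
5 40/289 40/369 -40/369 -20/289 -4 -6 E
final -5 -6 N

n=0: pose=(-4,-7,S); sL=2/17, sR=10/117; mL=-10/117, mR=-1/17; mL+mR=-287/1989 → advance -1; mR−mL=53/1989 → turn +1·90°
n=1: pose=(-4,-6,E); sL=40/289, sR=40/369; mL=-40/369, mR=-20/289; mL+mR=-18940/106641 → advance -1; mR−mL=4180/106641 → turn +1·90°
n=2: pose=(-5,-6,N); sL=20/221, sR=20/153; mL=-20/153, mR=-10/221; mL+mR=-350/1989 → advance -1; mR−mL=10/117 → turn +1·90°
n=3: pose=(-5,-7,W); sL=40/493, sR=8/81; mL=-8/81, mR=-20/493; mL+mR=-5564/39933 → advance -1; mR−mL=2324/39933 → turn +1·90°
n=4: pose=(-4,-7,S); sL=2/17, sR=10/117; mL=-10/117, mR=-1/17; mL+mR=-287/1989 → advance -1; mR−mL=53/1989 → turn +1·90°
n=5: pose=(-4,-6,E); sL=40/289, sR=40/369; mL=-40/369, mR=-20/289; mL+mR=-18940/106641 → advance -1; mR−mL=4180/106641 → turn +1·90°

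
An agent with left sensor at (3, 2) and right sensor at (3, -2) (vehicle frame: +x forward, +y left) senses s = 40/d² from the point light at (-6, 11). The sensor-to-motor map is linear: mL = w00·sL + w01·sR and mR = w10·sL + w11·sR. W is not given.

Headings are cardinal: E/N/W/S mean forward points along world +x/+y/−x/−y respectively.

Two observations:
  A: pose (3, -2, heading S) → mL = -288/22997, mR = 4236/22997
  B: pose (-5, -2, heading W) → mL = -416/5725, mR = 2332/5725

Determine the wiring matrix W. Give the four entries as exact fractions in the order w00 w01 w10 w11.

1/2 -1/2 1/2 1

obs A: pose=(3,-2,S) → sL=40/377, sR=8/61, mL=-288/22997, mR=4236/22997
obs B: pose=(-5,-2,W) → sL=40/229, sR=8/25, mL=-416/5725, mR=2332/5725
sensor matrix S = [[40/377, 8/61], [40/229, 8/25]]; det S = 290816/26331565
solve [mL_A; mL_B] = S·[w00; w01] and [mR_A; mR_B] = S·[w10; w11]:
  w00 = 1/2, w01 = -1/2, w10 = 1/2, w11 = 1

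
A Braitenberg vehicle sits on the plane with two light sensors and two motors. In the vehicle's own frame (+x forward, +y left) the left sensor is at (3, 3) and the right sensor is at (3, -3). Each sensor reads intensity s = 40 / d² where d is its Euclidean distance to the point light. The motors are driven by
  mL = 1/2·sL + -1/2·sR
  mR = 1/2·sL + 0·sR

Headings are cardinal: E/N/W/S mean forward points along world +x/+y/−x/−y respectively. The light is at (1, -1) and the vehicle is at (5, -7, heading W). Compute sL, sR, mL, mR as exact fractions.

20/41 4 -72/41 10/41

left sensor world pos  = (2, -10); dL² = 82
right sensor world pos = (2, -4); dR² = 10
sL = 40/82 = 20/41
sR = 40/10 = 4
mL = 1/2·sL + -1/2·sR = -72/41
mR = 1/2·sL + 0·sR = 10/41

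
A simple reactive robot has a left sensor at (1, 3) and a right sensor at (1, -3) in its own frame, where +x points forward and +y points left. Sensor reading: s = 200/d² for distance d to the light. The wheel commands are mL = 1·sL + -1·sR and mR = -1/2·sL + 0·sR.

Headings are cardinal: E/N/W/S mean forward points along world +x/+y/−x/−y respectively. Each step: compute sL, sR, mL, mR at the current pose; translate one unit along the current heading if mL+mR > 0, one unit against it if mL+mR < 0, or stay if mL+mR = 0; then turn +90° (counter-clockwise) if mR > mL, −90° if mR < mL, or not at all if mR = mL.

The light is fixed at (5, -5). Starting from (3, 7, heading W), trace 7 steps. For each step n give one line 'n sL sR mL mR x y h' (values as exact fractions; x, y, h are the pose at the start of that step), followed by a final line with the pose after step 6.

n=0: pose=(3,7,W); sL=20/9, sR=100/117; mL=160/117, mR=-10/9; mL+mR=10/39 → advance +1; mR−mL=-290/117 → turn -1·90°
n=1: pose=(2,7,N); sL=40/41, sR=200/169; mL=-1440/6929, mR=-20/41; mL+mR=-4820/6929 → advance -1; mR−mL=-1940/6929 → turn -1·90°
n=2: pose=(2,6,E); sL=1, sR=50/17; mL=-33/17, mR=-1/2; mL+mR=-83/34 → advance -1; mR−mL=49/34 → turn +1·90°
n=3: pose=(1,6,N); sL=200/193, sR=40/29; mL=-1920/5597, mR=-100/193; mL+mR=-4820/5597 → advance -1; mR−mL=-980/5597 → turn -1·90°
n=4: pose=(1,5,E); sL=100/89, sR=100/29; mL=-6000/2581, mR=-50/89; mL+mR=-7450/2581 → advance -1; mR−mL=4550/2581 → turn +1·90°
n=5: pose=(0,5,N); sL=40/37, sR=8/5; mL=-96/185, mR=-20/37; mL+mR=-196/185 → advance -1; mR−mL=-4/185 → turn -1·90°
n=6: pose=(0,4,E); sL=5/4, sR=50/13; mL=-135/52, mR=-5/8; mL+mR=-335/104 → advance -1; mR−mL=205/104 → turn +1·90°

0 20/9 100/117 160/117 -10/9 3 7 W
1 40/41 200/169 -1440/6929 -20/41 2 7 N
2 1 50/17 -33/17 -1/2 2 6 E
3 200/193 40/29 -1920/5597 -100/193 1 6 N
4 100/89 100/29 -6000/2581 -50/89 1 5 E
5 40/37 8/5 -96/185 -20/37 0 5 N
6 5/4 50/13 -135/52 -5/8 0 4 E
final -1 4 N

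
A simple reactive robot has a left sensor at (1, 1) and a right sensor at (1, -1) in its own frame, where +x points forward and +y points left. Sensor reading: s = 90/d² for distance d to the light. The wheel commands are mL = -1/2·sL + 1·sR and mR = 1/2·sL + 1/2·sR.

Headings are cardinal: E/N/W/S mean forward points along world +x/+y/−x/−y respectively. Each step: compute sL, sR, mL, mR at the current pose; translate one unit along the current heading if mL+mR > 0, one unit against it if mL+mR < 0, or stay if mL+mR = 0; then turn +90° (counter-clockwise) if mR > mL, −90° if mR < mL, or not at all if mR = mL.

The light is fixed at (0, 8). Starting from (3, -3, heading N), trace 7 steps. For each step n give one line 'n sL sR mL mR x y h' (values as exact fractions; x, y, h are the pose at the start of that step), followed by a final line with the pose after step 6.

0 45/52 45/58 1035/3016 2475/3016 3 -3 N
1 18/25 18/17 297/425 378/425 3 -2 W
2 9/13 45/61 621/1586 567/793 2 -2 S
3 90/109 10/17 325/1853 1310/1853 2 -3 E
4 45/52 45/58 1035/3016 2475/3016 3 -3 N
5 18/25 18/17 297/425 378/425 3 -2 W
6 9/13 45/61 621/1586 567/793 2 -2 S
final 2 -3 E

n=0: pose=(3,-3,N); sL=45/52, sR=45/58; mL=1035/3016, mR=2475/3016; mL+mR=135/116 → advance +1; mR−mL=180/377 → turn +1·90°
n=1: pose=(3,-2,W); sL=18/25, sR=18/17; mL=297/425, mR=378/425; mL+mR=27/17 → advance +1; mR−mL=81/425 → turn +1·90°
n=2: pose=(2,-2,S); sL=9/13, sR=45/61; mL=621/1586, mR=567/793; mL+mR=135/122 → advance +1; mR−mL=513/1586 → turn +1·90°
n=3: pose=(2,-3,E); sL=90/109, sR=10/17; mL=325/1853, mR=1310/1853; mL+mR=15/17 → advance +1; mR−mL=985/1853 → turn +1·90°
n=4: pose=(3,-3,N); sL=45/52, sR=45/58; mL=1035/3016, mR=2475/3016; mL+mR=135/116 → advance +1; mR−mL=180/377 → turn +1·90°
n=5: pose=(3,-2,W); sL=18/25, sR=18/17; mL=297/425, mR=378/425; mL+mR=27/17 → advance +1; mR−mL=81/425 → turn +1·90°
n=6: pose=(2,-2,S); sL=9/13, sR=45/61; mL=621/1586, mR=567/793; mL+mR=135/122 → advance +1; mR−mL=513/1586 → turn +1·90°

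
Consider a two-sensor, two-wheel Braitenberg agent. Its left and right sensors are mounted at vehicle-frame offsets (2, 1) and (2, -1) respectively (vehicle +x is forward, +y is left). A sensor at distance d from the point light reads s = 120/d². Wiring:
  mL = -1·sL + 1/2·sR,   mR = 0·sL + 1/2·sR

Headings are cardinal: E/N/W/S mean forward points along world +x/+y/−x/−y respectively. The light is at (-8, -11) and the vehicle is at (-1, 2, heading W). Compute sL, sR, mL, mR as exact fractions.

120/169 120/221 -1260/2873 60/221

left sensor world pos  = (-3, 1); dL² = 169
right sensor world pos = (-3, 3); dR² = 221
sL = 120/169 = 120/169
sR = 120/221 = 120/221
mL = -1·sL + 1/2·sR = -1260/2873
mR = 0·sL + 1/2·sR = 60/221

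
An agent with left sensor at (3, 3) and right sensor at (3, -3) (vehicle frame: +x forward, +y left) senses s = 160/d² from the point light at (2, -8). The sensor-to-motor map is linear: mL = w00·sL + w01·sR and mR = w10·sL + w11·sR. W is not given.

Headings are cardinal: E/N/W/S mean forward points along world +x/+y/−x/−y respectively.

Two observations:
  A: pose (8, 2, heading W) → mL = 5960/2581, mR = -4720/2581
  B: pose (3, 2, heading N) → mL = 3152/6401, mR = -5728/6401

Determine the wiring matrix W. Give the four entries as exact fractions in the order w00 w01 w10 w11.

obs A: pose=(8,2,W) → sL=80/29, sR=80/89, mL=5960/2581, mR=-4720/2581
obs B: pose=(3,2,N) → sL=160/173, sR=32/37, mL=3152/6401, mR=-5728/6401
sensor matrix S = [[80/29, 80/89], [160/173, 32/37]]; det S = 25681920/16520981
solve [mL_A; mL_B] = S·[w00; w01] and [mR_A; mR_B] = S·[w10; w11]:
  w00 = 1, w01 = -1/2, w10 = -1/2, w11 = -1/2

1 -1/2 -1/2 -1/2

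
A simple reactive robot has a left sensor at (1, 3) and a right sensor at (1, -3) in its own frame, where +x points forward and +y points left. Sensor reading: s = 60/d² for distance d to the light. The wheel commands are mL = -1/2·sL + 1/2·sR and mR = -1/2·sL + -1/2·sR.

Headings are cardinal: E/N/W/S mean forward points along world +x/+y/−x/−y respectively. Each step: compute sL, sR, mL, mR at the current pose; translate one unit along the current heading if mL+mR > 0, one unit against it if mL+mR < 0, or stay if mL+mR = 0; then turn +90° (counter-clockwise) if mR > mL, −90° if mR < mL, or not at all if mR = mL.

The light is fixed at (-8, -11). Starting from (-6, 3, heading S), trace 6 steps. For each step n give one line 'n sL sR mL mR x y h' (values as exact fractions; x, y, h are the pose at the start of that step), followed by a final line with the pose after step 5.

n=0: pose=(-6,3,S); sL=30/97, sR=6/17; mL=36/1649, mR=-546/1649; mL+mR=-30/97 → advance -1; mR−mL=-6/17 → turn -1·90°
n=1: pose=(-6,4,W); sL=12/29, sR=12/65; mL=-216/1885, mR=-564/1885; mL+mR=-12/29 → advance -1; mR−mL=-12/65 → turn -1·90°
n=2: pose=(-5,4,N); sL=15/64, sR=15/73; mL=-135/9344, mR=-2055/9344; mL+mR=-15/64 → advance -1; mR−mL=-15/73 → turn -1·90°
n=3: pose=(-5,3,E); sL=12/61, sR=60/137; mL=1008/8357, mR=-2652/8357; mL+mR=-12/61 → advance -1; mR−mL=-60/137 → turn -1·90°
n=4: pose=(-6,3,S); sL=30/97, sR=6/17; mL=36/1649, mR=-546/1649; mL+mR=-30/97 → advance -1; mR−mL=-6/17 → turn -1·90°
n=5: pose=(-6,4,W); sL=12/29, sR=12/65; mL=-216/1885, mR=-564/1885; mL+mR=-12/29 → advance -1; mR−mL=-12/65 → turn -1·90°

0 30/97 6/17 36/1649 -546/1649 -6 3 S
1 12/29 12/65 -216/1885 -564/1885 -6 4 W
2 15/64 15/73 -135/9344 -2055/9344 -5 4 N
3 12/61 60/137 1008/8357 -2652/8357 -5 3 E
4 30/97 6/17 36/1649 -546/1649 -6 3 S
5 12/29 12/65 -216/1885 -564/1885 -6 4 W
final -5 4 N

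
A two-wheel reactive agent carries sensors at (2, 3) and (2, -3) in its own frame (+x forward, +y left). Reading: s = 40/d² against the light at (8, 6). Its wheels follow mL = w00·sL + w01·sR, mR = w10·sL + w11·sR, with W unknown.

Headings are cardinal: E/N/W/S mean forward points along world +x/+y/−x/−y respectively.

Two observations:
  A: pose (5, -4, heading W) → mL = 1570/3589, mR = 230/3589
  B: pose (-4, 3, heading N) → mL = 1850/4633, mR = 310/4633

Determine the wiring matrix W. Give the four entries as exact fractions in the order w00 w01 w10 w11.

-1/2 1 -1 1/2

obs A: pose=(5,-4,W) → sL=20/97, sR=20/37, mL=1570/3589, mR=230/3589
obs B: pose=(-4,3,N) → sL=20/113, sR=20/41, mL=1850/4633, mR=310/4633
sensor matrix S = [[20/97, 20/37], [20/113, 20/41]]; det S = 81600/16627837
solve [mL_A; mL_B] = S·[w00; w01] and [mR_A; mR_B] = S·[w10; w11]:
  w00 = -1/2, w01 = 1, w10 = -1, w11 = 1/2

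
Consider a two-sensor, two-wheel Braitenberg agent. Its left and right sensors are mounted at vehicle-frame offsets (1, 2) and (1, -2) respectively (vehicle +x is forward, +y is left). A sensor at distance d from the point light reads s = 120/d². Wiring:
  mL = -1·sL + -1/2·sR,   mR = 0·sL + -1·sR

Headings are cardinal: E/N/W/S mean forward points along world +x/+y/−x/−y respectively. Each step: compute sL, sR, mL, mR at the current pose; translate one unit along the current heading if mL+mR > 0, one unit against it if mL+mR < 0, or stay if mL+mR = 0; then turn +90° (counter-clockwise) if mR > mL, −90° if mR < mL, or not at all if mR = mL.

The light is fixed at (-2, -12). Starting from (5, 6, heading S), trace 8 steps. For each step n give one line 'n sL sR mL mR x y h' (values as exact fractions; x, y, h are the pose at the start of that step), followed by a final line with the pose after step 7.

0 12/37 60/157 -2994/5809 -60/157 5 6 S
1 24/101 120/353 -14532/35653 -120/353 5 7 E
2 15/52 15/58 -315/754 -15/58 4 7 N
3 120/281 24/85 -13572/23885 -24/85 4 6 W
4 12/37 60/157 -2994/5809 -60/157 5 6 S
5 24/101 120/353 -14532/35653 -120/353 5 7 E
6 15/52 15/58 -315/754 -15/58 4 7 N
7 120/281 24/85 -13572/23885 -24/85 4 6 W
final 5 6 S

n=0: pose=(5,6,S); sL=12/37, sR=60/157; mL=-2994/5809, mR=-60/157; mL+mR=-5214/5809 → advance -1; mR−mL=774/5809 → turn +1·90°
n=1: pose=(5,7,E); sL=24/101, sR=120/353; mL=-14532/35653, mR=-120/353; mL+mR=-26652/35653 → advance -1; mR−mL=2412/35653 → turn +1·90°
n=2: pose=(4,7,N); sL=15/52, sR=15/58; mL=-315/754, mR=-15/58; mL+mR=-255/377 → advance -1; mR−mL=60/377 → turn +1·90°
n=3: pose=(4,6,W); sL=120/281, sR=24/85; mL=-13572/23885, mR=-24/85; mL+mR=-20316/23885 → advance -1; mR−mL=6828/23885 → turn +1·90°
n=4: pose=(5,6,S); sL=12/37, sR=60/157; mL=-2994/5809, mR=-60/157; mL+mR=-5214/5809 → advance -1; mR−mL=774/5809 → turn +1·90°
n=5: pose=(5,7,E); sL=24/101, sR=120/353; mL=-14532/35653, mR=-120/353; mL+mR=-26652/35653 → advance -1; mR−mL=2412/35653 → turn +1·90°
n=6: pose=(4,7,N); sL=15/52, sR=15/58; mL=-315/754, mR=-15/58; mL+mR=-255/377 → advance -1; mR−mL=60/377 → turn +1·90°
n=7: pose=(4,6,W); sL=120/281, sR=24/85; mL=-13572/23885, mR=-24/85; mL+mR=-20316/23885 → advance -1; mR−mL=6828/23885 → turn +1·90°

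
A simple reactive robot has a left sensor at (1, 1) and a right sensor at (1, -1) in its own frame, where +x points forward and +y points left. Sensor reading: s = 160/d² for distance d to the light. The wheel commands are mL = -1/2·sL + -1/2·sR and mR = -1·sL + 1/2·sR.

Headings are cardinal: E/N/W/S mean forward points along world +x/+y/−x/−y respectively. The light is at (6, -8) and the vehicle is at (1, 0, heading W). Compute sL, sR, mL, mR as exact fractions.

left sensor world pos  = (0, -1); dL² = 85
right sensor world pos = (0, 1); dR² = 117
sL = 160/85 = 32/17
sR = 160/117 = 160/117
mL = -1/2·sL + -1/2·sR = -3232/1989
mR = -1·sL + 1/2·sR = -2384/1989

32/17 160/117 -3232/1989 -2384/1989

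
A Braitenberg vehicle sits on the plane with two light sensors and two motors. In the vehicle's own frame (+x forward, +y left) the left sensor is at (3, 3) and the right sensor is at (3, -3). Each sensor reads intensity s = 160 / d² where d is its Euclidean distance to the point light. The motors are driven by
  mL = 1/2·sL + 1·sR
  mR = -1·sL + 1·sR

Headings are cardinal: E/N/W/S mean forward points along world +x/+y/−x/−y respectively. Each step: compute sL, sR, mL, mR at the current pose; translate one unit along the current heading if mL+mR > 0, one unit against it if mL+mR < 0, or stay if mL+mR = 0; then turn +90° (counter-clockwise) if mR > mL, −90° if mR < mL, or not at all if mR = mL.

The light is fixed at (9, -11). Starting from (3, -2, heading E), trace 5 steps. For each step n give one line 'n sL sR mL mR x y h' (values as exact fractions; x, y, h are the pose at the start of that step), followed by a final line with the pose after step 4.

n=0: pose=(3,-2,E); sL=160/153, sR=32/9; mL=208/51, mR=128/51; mL+mR=112/17 → advance +1; mR−mL=-80/51 → turn -1·90°
n=1: pose=(4,-2,S); sL=4, sR=8/5; mL=18/5, mR=-12/5; mL+mR=6/5 → advance +1; mR−mL=-6 → turn -1·90°
n=2: pose=(4,-3,W); sL=160/89, sR=32/37; mL=5808/3293, mR=-3072/3293; mL+mR=2736/3293 → advance +1; mR−mL=-240/89 → turn -1·90°
n=3: pose=(3,-3,N); sL=80/101, sR=16/13; mL=2136/1313, mR=576/1313; mL+mR=2712/1313 → advance +1; mR−mL=-120/101 → turn -1·90°
n=4: pose=(3,-2,E); sL=160/153, sR=32/9; mL=208/51, mR=128/51; mL+mR=112/17 → advance +1; mR−mL=-80/51 → turn -1·90°

0 160/153 32/9 208/51 128/51 3 -2 E
1 4 8/5 18/5 -12/5 4 -2 S
2 160/89 32/37 5808/3293 -3072/3293 4 -3 W
3 80/101 16/13 2136/1313 576/1313 3 -3 N
4 160/153 32/9 208/51 128/51 3 -2 E
final 4 -2 S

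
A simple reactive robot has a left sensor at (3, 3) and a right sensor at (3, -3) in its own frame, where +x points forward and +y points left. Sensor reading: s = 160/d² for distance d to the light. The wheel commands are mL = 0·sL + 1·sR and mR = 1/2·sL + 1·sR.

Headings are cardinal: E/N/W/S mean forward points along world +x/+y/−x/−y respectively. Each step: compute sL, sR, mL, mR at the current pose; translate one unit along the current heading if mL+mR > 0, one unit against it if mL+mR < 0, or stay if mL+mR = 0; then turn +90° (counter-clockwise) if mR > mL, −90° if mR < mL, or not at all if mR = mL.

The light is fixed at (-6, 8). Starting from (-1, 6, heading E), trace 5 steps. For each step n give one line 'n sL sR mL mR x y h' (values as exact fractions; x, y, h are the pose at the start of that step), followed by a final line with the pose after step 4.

0 32/13 160/89 160/89 3504/1157 -1 6 E
1 16 80/41 80/41 408/41 0 6 N
2 32/5 160/13 160/13 1008/65 0 7 W
3 2 8 8 9 -1 7 S
4 32/13 160/89 160/89 3504/1157 -1 6 E
final 0 6 N

n=0: pose=(-1,6,E); sL=32/13, sR=160/89; mL=160/89, mR=3504/1157; mL+mR=5584/1157 → advance +1; mR−mL=16/13 → turn +1·90°
n=1: pose=(0,6,N); sL=16, sR=80/41; mL=80/41, mR=408/41; mL+mR=488/41 → advance +1; mR−mL=8 → turn +1·90°
n=2: pose=(0,7,W); sL=32/5, sR=160/13; mL=160/13, mR=1008/65; mL+mR=1808/65 → advance +1; mR−mL=16/5 → turn +1·90°
n=3: pose=(-1,7,S); sL=2, sR=8; mL=8, mR=9; mL+mR=17 → advance +1; mR−mL=1 → turn +1·90°
n=4: pose=(-1,6,E); sL=32/13, sR=160/89; mL=160/89, mR=3504/1157; mL+mR=5584/1157 → advance +1; mR−mL=16/13 → turn +1·90°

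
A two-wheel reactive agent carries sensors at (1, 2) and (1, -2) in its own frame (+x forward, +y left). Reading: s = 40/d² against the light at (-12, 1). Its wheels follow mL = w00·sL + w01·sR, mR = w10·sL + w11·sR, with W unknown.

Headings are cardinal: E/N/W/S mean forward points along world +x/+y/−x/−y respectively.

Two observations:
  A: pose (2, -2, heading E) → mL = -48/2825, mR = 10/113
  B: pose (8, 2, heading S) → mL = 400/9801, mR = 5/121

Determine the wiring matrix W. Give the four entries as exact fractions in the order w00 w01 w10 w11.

obs A: pose=(2,-2,E) → sL=20/113, sR=4/25, mL=-48/2825, mR=10/113
obs B: pose=(8,2,S) → sL=10/121, sR=10/81, mL=400/9801, mR=5/121
sensor matrix S = [[20/113, 4/25], [10/121, 10/81]]; det S = 47776/5537565
solve [mL_A; mL_B] = S·[w00; w01] and [mR_A; mR_B] = S·[w10; w11]:
  w00 = -1, w01 = 1, w10 = 1/2, w11 = 0

-1 1 1/2 0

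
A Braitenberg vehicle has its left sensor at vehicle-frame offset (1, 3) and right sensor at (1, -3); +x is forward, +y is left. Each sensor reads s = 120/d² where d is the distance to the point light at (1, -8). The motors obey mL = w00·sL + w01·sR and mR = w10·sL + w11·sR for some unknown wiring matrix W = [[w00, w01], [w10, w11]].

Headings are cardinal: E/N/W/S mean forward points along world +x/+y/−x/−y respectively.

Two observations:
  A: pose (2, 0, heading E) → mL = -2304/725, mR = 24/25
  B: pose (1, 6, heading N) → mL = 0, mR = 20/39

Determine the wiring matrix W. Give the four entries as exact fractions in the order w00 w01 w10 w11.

1 -1 1 0

obs A: pose=(2,0,E) → sL=24/25, sR=120/29, mL=-2304/725, mR=24/25
obs B: pose=(1,6,N) → sL=20/39, sR=20/39, mL=0, mR=20/39
sensor matrix S = [[24/25, 120/29], [20/39, 20/39]]; det S = -3072/1885
solve [mL_A; mL_B] = S·[w00; w01] and [mR_A; mR_B] = S·[w10; w11]:
  w00 = 1, w01 = -1, w10 = 1, w11 = 0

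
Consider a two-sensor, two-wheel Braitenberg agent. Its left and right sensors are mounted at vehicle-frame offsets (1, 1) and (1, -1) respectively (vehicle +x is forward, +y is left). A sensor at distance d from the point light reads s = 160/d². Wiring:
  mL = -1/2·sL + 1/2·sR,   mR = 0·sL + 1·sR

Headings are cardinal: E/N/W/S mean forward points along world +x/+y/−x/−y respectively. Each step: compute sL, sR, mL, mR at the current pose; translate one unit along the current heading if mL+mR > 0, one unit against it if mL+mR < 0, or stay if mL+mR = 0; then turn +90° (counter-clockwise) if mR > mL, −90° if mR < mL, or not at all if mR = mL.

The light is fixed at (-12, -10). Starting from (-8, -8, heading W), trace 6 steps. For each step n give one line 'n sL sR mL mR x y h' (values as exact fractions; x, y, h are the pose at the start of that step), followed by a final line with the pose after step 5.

0 16 80/9 -32/9 80/9 -8 -8 W
1 160/17 32 192/17 32 -9 -8 S
2 8 10 1 10 -9 -9 E
3 160/13 160/29 -1280/377 160/29 -8 -9 N
4 16 80/9 -32/9 80/9 -8 -8 W
5 160/17 32 192/17 32 -9 -8 S
final -9 -9 E

n=0: pose=(-8,-8,W); sL=16, sR=80/9; mL=-32/9, mR=80/9; mL+mR=16/3 → advance +1; mR−mL=112/9 → turn +1·90°
n=1: pose=(-9,-8,S); sL=160/17, sR=32; mL=192/17, mR=32; mL+mR=736/17 → advance +1; mR−mL=352/17 → turn +1·90°
n=2: pose=(-9,-9,E); sL=8, sR=10; mL=1, mR=10; mL+mR=11 → advance +1; mR−mL=9 → turn +1·90°
n=3: pose=(-8,-9,N); sL=160/13, sR=160/29; mL=-1280/377, mR=160/29; mL+mR=800/377 → advance +1; mR−mL=3360/377 → turn +1·90°
n=4: pose=(-8,-8,W); sL=16, sR=80/9; mL=-32/9, mR=80/9; mL+mR=16/3 → advance +1; mR−mL=112/9 → turn +1·90°
n=5: pose=(-9,-8,S); sL=160/17, sR=32; mL=192/17, mR=32; mL+mR=736/17 → advance +1; mR−mL=352/17 → turn +1·90°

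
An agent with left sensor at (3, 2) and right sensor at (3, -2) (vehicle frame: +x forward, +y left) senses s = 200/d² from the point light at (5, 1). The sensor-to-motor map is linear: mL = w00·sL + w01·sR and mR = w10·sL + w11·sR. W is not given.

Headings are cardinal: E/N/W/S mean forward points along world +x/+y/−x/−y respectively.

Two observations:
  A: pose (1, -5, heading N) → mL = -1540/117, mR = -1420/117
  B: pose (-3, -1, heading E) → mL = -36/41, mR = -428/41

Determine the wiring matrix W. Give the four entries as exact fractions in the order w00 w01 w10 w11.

1/2 -1 -1 -1/2

obs A: pose=(1,-5,N) → sL=40/9, sR=200/13, mL=-1540/117, mR=-1420/117
obs B: pose=(-3,-1,E) → sL=8, sR=200/41, mL=-36/41, mR=-428/41
sensor matrix S = [[40/9, 200/13], [8, 200/41]]; det S = -486400/4797
solve [mL_A; mL_B] = S·[w00; w01] and [mR_A; mR_B] = S·[w10; w11]:
  w00 = 1/2, w01 = -1, w10 = -1, w11 = -1/2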